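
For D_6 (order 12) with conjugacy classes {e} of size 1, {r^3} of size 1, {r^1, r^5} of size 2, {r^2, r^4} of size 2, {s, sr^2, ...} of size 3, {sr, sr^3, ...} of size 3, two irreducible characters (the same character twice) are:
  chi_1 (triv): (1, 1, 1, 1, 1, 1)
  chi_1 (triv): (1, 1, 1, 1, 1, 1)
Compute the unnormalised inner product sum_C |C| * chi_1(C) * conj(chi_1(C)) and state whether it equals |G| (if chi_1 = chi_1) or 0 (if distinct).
Sum = 12 = |G| = 12; so <chi_1, chi_1> = 1 (norm-1 confirms irreducibility).

Derivation: Compute term by term over conjugacy classes (|C| * chi_1(C) * conj(chi_1(C))):
  1*(1)*conj(1) + 1*(1)*conj(1) + 2*(1)*conj(1) + 2*(1)*conj(1) + 3*(1)*conj(1) + 3*(1)*conj(1)
  = (1) + (1) + (2) + (2) + (3) + (3)
  = 12.
Dividing by |G| = 12 gives 12/12 = 1, matching the row-orthogonality relation <chi_1, chi_1> = [chi_1 = chi_1].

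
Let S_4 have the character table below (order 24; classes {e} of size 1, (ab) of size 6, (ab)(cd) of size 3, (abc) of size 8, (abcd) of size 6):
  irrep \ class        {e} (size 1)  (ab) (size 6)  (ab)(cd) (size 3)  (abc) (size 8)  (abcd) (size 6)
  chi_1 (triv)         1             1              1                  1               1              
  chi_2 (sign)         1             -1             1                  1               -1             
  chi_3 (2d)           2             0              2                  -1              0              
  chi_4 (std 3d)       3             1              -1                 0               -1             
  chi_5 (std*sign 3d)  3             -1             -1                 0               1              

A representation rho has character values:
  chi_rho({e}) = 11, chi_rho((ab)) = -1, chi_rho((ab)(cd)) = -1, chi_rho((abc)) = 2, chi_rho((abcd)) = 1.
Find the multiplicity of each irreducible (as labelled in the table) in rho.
Multiplicities: chi_1: 1, chi_2: 1, chi_3: 0, chi_4: 1, chi_5: 2.

Solution. Use <chi_rho, chi> = (1/|G|) sum_C |C| * chi_rho(C) * conj(chi(C)) with |G| = 24 for each irreducible chi in the table:
  <chi_rho, chi_1> = (1/24)[1*(11)*conj(1) + 6*(-1)*conj(1) + 3*(-1)*conj(1) + 8*(2)*conj(1) + 6*(1)*conj(1)]
      = (1/24)[(11) + (-6) + (-3) + (16) + (6)] = 24/24 = 1
  <chi_rho, chi_2> = (1/24)[1*(11)*conj(1) + 6*(-1)*conj(-1) + 3*(-1)*conj(1) + 8*(2)*conj(1) + 6*(1)*conj(-1)]
      = (1/24)[(11) + (6) + (-3) + (16) + (-6)] = 24/24 = 1
  <chi_rho, chi_3> = (1/24)[1*(11)*conj(2) + 6*(-1)*conj(0) + 3*(-1)*conj(2) + 8*(2)*conj(-1) + 6*(1)*conj(0)]
      = (1/24)[(22) + (0) + (-6) + (-16) + (0)] = 0/24 = 0
  <chi_rho, chi_4> = (1/24)[1*(11)*conj(3) + 6*(-1)*conj(1) + 3*(-1)*conj(-1) + 8*(2)*conj(0) + 6*(1)*conj(-1)]
      = (1/24)[(33) + (-6) + (3) + (0) + (-6)] = 24/24 = 1
  <chi_rho, chi_5> = (1/24)[1*(11)*conj(3) + 6*(-1)*conj(-1) + 3*(-1)*conj(-1) + 8*(2)*conj(0) + 6*(1)*conj(1)]
      = (1/24)[(33) + (6) + (3) + (0) + (6)] = 48/24 = 2
Dimension check: dim(rho) = sum (mult * dim) = 1*1 + 1*1 + 0*2 + 1*3 + 2*3 = 11 = chi_rho(e) = 11.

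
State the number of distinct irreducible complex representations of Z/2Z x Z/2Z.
4

Proof sketch: The number of irreducible complex representations of a finite group equals its number of conjugacy classes. Z/2Z x Z/2Z is abelian of order 4, so every element is its own conjugacy class: 4 classes, so Z/2Z x Z/2Z (order 4) has exactly 4 irreducible complex representations.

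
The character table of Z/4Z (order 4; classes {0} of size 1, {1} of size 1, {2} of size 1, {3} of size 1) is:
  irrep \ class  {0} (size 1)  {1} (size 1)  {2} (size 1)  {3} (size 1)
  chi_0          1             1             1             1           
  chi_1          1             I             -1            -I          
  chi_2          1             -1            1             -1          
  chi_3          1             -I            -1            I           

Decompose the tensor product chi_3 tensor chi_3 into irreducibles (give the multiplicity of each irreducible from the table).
chi_3 tensor chi_3 = chi_2 (all other irreducibles have multiplicity 0).

The character of a tensor product is the pointwise product (chi_3 * chi_3)(C) = chi_3(C) * chi_3(C):
  {0}: (1)*(1), {1}: (-I)*(-I), {2}: (-1)*(-1), {3}: (I)*(I)
so (chi_3 * chi_3) takes values
  {0} -> 1, {1} -> -1, {2} -> 1, {3} -> -1.
Now take the inner product of this character with each irreducible chi from the table, <chi_3*chi_3, chi> = (1/4) sum_C |C| (chi_3*chi_3)(C) conj(chi(C)):
  <chi_3*chi_3, chi_0> = (1/4)[1*(1)*conj(1) + 1*(-1)*conj(1) + 1*(1)*conj(1) + 1*(-1)*conj(1)]
      = (1/4)[(1) + (-1) + (1) + (-1)] = 0/4 = 0
  <chi_3*chi_3, chi_1> = (1/4)[1*(1)*conj(1) + 1*(-1)*conj(I) + 1*(1)*conj(-1) + 1*(-1)*conj(-I)]
      = (1/4)[(1) + (I) + (-1) + (-I)] = 0/4 = 0
  <chi_3*chi_3, chi_2> = (1/4)[1*(1)*conj(1) + 1*(-1)*conj(-1) + 1*(1)*conj(1) + 1*(-1)*conj(-1)]
      = (1/4)[(1) + (1) + (1) + (1)] = 4/4 = 1
  <chi_3*chi_3, chi_3> = (1/4)[1*(1)*conj(1) + 1*(-1)*conj(-I) + 1*(1)*conj(-1) + 1*(-1)*conj(I)]
      = (1/4)[(1) + (-I) + (-1) + (I)] = 0/4 = 0
(Exp terms are combined using exp(i*s)*conj(exp(i*t)) = exp(i*(s-t)), and sums of them are collapsed using the identity that for every m > 1 the m distinct m-th roots of unity sum to 0, e.g. 1 + exp(2*I*pi/3) + exp(-2*I*pi/3) = 0.)
Hence the multiplicities are chi_2: 1. Dimension check: dim(chi_3)*dim(chi_3) = 1*1 = 1 and sum (mult * dim) = 1*1 = 1.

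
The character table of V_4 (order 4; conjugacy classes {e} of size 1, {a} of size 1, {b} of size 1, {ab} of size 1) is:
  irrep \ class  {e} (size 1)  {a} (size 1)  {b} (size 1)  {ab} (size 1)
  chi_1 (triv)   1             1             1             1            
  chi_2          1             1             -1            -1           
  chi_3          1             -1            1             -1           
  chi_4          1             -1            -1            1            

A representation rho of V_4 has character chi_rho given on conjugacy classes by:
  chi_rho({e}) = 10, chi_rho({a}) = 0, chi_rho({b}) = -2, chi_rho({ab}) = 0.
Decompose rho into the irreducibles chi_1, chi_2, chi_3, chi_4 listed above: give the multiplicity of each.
Multiplicities: chi_1: 2, chi_2: 3, chi_3: 2, chi_4: 3.

Details: Use <chi_rho, chi> = (1/|G|) sum_C |C| * chi_rho(C) * conj(chi(C)) with |G| = 4 for each irreducible chi in the table:
  <chi_rho, chi_1> = (1/4)[1*(10)*conj(1) + 1*(0)*conj(1) + 1*(-2)*conj(1) + 1*(0)*conj(1)]
      = (1/4)[(10) + (0) + (-2) + (0)] = 8/4 = 2
  <chi_rho, chi_2> = (1/4)[1*(10)*conj(1) + 1*(0)*conj(1) + 1*(-2)*conj(-1) + 1*(0)*conj(-1)]
      = (1/4)[(10) + (0) + (2) + (0)] = 12/4 = 3
  <chi_rho, chi_3> = (1/4)[1*(10)*conj(1) + 1*(0)*conj(-1) + 1*(-2)*conj(1) + 1*(0)*conj(-1)]
      = (1/4)[(10) + (0) + (-2) + (0)] = 8/4 = 2
  <chi_rho, chi_4> = (1/4)[1*(10)*conj(1) + 1*(0)*conj(-1) + 1*(-2)*conj(-1) + 1*(0)*conj(1)]
      = (1/4)[(10) + (0) + (2) + (0)] = 12/4 = 3
Dimension check: dim(rho) = sum (mult * dim) = 2*1 + 3*1 + 2*1 + 3*1 = 10 = chi_rho(e) = 10.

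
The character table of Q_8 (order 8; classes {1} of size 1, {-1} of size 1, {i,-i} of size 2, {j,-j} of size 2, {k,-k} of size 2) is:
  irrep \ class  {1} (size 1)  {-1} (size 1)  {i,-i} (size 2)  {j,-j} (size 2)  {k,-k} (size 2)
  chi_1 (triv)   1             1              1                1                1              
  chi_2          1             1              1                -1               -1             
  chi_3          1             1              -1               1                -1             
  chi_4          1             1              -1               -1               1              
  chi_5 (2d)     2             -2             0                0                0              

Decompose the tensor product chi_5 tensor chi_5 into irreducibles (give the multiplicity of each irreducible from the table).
chi_5 tensor chi_5 = chi_1 + chi_2 + chi_3 + chi_4 (all other irreducibles have multiplicity 0).

Derivation: The character of a tensor product is the pointwise product (chi_5 * chi_5)(C) = chi_5(C) * chi_5(C):
  {1}: (2)*(2), {-1}: (-2)*(-2), {i,-i}: (0)*(0), {j,-j}: (0)*(0), {k,-k}: (0)*(0)
so (chi_5 * chi_5) takes values
  {1} -> 4, {-1} -> 4, {i,-i} -> 0, {j,-j} -> 0, {k,-k} -> 0.
Now take the inner product of this character with each irreducible chi from the table, <chi_5*chi_5, chi> = (1/8) sum_C |C| (chi_5*chi_5)(C) conj(chi(C)):
  <chi_5*chi_5, chi_1> = (1/8)[1*(4)*conj(1) + 1*(4)*conj(1) + 2*(0)*conj(1) + 2*(0)*conj(1) + 2*(0)*conj(1)]
      = (1/8)[(4) + (4) + (0) + (0) + (0)] = 8/8 = 1
  <chi_5*chi_5, chi_2> = (1/8)[1*(4)*conj(1) + 1*(4)*conj(1) + 2*(0)*conj(1) + 2*(0)*conj(-1) + 2*(0)*conj(-1)]
      = (1/8)[(4) + (4) + (0) + (0) + (0)] = 8/8 = 1
  <chi_5*chi_5, chi_3> = (1/8)[1*(4)*conj(1) + 1*(4)*conj(1) + 2*(0)*conj(-1) + 2*(0)*conj(1) + 2*(0)*conj(-1)]
      = (1/8)[(4) + (4) + (0) + (0) + (0)] = 8/8 = 1
  <chi_5*chi_5, chi_4> = (1/8)[1*(4)*conj(1) + 1*(4)*conj(1) + 2*(0)*conj(-1) + 2*(0)*conj(-1) + 2*(0)*conj(1)]
      = (1/8)[(4) + (4) + (0) + (0) + (0)] = 8/8 = 1
  <chi_5*chi_5, chi_5> = (1/8)[1*(4)*conj(2) + 1*(4)*conj(-2) + 2*(0)*conj(0) + 2*(0)*conj(0) + 2*(0)*conj(0)]
      = (1/8)[(8) + (-8) + (0) + (0) + (0)] = 0/8 = 0
Hence the multiplicities are chi_1: 1, chi_2: 1, chi_3: 1, chi_4: 1. Dimension check: dim(chi_5)*dim(chi_5) = 2*2 = 4 and sum (mult * dim) = 1*1 + 1*1 + 1*1 + 1*1 = 4.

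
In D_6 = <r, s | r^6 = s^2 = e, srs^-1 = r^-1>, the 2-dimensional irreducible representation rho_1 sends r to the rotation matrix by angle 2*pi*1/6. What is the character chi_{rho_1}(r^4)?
chi_{rho_1}(r^4) = 2*cos(2*pi*1*4/6) = -1

Why: rho_1(r^4) is rotation by angle 2*pi*1*4/6, whose trace is 2*cos(2*pi*1*4/6) = -1.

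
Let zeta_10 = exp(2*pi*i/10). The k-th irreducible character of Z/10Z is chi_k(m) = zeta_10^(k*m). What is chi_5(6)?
chi_5(6) = zeta_10^30 = 1

Solution. chi_5(6) = zeta_10^(5*6) = zeta_10^30. Since zeta_10^10 = 1, this equals zeta_10^0 = exp(2*pi*i*0/10) = 1.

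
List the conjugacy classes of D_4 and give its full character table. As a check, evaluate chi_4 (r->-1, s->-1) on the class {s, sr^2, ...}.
Conjugacy classes: {e} of size 1, {r^2} of size 1, {r^1, r^3} of size 2, {s, sr^2, ...} of size 2, {sr, sr^3, ...} of size 2.
Character table:
  irrep \ class              {e} (size 1)  {r^2} (size 1)  {r^1, r^3} (size 2)  {s, sr^2, ...} (size 2)  {sr, sr^3, ...} (size 2)
  chi_1 (triv)               1             1               1                    1                        1                       
  chi_2 (sign: r->1, s->-1)  1             1               1                    -1                       -1                      
  chi_3 (r->-1, s->1)        1             1               -1                   1                        -1                      
  chi_4 (r->-1, s->-1)       1             1               -1                   -1                       1                       
  chi_5 (2d, j=1)            2             -2              0                    0                        0                       

Spot check: chi_4 (r->-1, s->-1) on {s, sr^2, ...} = -1.

D_4 has order 2*4 = 8 with 5 conjugacy classes, hence 5 irreducibles. Sum of squared dims 1 + 1 + 1 + 1 + 4 = 8 = |G|. Linear characters come from the abelianisation; the 2-dimensional irreps have character r^k -> 2*cos(2*pi*j*k/4), reflections -> 0.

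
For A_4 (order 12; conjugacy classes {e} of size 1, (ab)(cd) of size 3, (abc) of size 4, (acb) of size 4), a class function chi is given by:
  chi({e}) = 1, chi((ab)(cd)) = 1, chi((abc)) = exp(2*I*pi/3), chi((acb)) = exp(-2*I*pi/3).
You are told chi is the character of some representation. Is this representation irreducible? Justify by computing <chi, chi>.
Irreducible: <chi, chi> = 1.

Solution. <chi, chi> = (1/|G|) sum_C |C| * |chi(C)|^2 = (1/12)[1*|1|^2 + 3*|1|^2 + 4*|exp(2*I*pi/3)|^2 + 4*|exp(-2*I*pi/3)|^2]
  = (1/12)[(1) + (3) + (4) + (4)] = 12/12 = 1.
(Exp terms are combined using exp(i*s)*conj(exp(i*t)) = exp(i*(s-t)), and sums of them are collapsed using the identity that for every m > 1 the m distinct m-th roots of unity sum to 0, e.g. 1 + exp(2*I*pi/3) + exp(-2*I*pi/3) = 0.)
A character is irreducible iff <chi, chi> = 1, so this representation is irreducible.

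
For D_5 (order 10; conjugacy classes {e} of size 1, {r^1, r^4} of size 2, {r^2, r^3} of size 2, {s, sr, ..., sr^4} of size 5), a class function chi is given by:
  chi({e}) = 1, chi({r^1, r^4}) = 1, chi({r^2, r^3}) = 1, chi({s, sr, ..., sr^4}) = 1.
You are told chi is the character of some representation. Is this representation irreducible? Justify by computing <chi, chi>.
Irreducible: <chi, chi> = 1.

Proof sketch: <chi, chi> = (1/|G|) sum_C |C| * |chi(C)|^2 = (1/10)[1*|1|^2 + 2*|1|^2 + 2*|1|^2 + 5*|1|^2]
  = (1/10)[(1) + (2) + (2) + (5)] = 10/10 = 1.
A character is irreducible iff <chi, chi> = 1, so this representation is irreducible.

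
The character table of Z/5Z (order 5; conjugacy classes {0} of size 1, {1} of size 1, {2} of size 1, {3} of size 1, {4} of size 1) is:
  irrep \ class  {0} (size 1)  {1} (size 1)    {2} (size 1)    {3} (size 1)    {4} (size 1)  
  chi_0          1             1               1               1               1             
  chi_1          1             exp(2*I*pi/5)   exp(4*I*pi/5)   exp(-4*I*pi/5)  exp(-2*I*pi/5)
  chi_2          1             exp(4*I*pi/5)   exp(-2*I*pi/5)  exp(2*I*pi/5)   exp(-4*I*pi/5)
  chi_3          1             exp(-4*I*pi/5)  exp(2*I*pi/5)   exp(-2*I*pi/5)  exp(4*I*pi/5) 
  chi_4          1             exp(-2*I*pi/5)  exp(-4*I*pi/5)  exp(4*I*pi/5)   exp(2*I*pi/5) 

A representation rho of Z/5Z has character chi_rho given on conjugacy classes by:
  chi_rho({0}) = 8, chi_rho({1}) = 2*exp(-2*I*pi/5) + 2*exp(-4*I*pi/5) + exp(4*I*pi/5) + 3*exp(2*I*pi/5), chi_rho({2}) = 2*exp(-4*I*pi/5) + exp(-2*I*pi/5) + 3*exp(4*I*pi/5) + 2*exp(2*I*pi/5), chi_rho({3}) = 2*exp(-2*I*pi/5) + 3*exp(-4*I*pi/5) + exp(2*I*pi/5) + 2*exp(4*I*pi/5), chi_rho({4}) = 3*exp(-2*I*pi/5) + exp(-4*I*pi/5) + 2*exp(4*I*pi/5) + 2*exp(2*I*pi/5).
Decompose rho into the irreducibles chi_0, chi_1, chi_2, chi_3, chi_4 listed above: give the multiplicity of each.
Multiplicities: chi_0: 0, chi_1: 3, chi_2: 1, chi_3: 2, chi_4: 2.

Details: Use <chi_rho, chi> = (1/|G|) sum_C |C| * chi_rho(C) * conj(chi(C)) with |G| = 5 for each irreducible chi in the table:
  <chi_rho, chi_0> = (1/5)[1*(8)*conj(1) + 1*(2*exp(-2*I*pi/5) + 2*exp(-4*I*pi/5) + exp(4*I*pi/5) + 3*exp(2*I*pi/5))*conj(1) + 1*(2*exp(-4*I*pi/5) + exp(-2*I*pi/5) + 3*exp(4*I*pi/5) + 2*exp(2*I*pi/5))*conj(1) + 1*(2*exp(-2*I*pi/5) + 3*exp(-4*I*pi/5) + exp(2*I*pi/5) + 2*exp(4*I*pi/5))*conj(1) + 1*(3*exp(-2*I*pi/5) + exp(-4*I*pi/5) + 2*exp(4*I*pi/5) + 2*exp(2*I*pi/5))*conj(1)]
      = (1/5)[(8) + (2*exp(-2*I*pi/5) + 2*exp(-4*I*pi/5) + exp(4*I*pi/5) + 3*exp(2*I*pi/5)) + (2*exp(-4*I*pi/5) + exp(-2*I*pi/5) + 3*exp(4*I*pi/5) + 2*exp(2*I*pi/5)) + (2*exp(-2*I*pi/5) + 3*exp(-4*I*pi/5) + exp(2*I*pi/5) + 2*exp(4*I*pi/5)) + (3*exp(-2*I*pi/5) + exp(-4*I*pi/5) + 2*exp(4*I*pi/5) + 2*exp(2*I*pi/5))] = 0/5 = 0
  <chi_rho, chi_1> = (1/5)[1*(8)*conj(1) + 1*(2*exp(-2*I*pi/5) + 2*exp(-4*I*pi/5) + exp(4*I*pi/5) + 3*exp(2*I*pi/5))*conj(exp(2*I*pi/5)) + 1*(2*exp(-4*I*pi/5) + exp(-2*I*pi/5) + 3*exp(4*I*pi/5) + 2*exp(2*I*pi/5))*conj(exp(4*I*pi/5)) + 1*(2*exp(-2*I*pi/5) + 3*exp(-4*I*pi/5) + exp(2*I*pi/5) + 2*exp(4*I*pi/5))*conj(exp(-4*I*pi/5)) + 1*(3*exp(-2*I*pi/5) + exp(-4*I*pi/5) + 2*exp(4*I*pi/5) + 2*exp(2*I*pi/5))*conj(exp(-2*I*pi/5))]
      = (1/5)[(8) + (3 + 2*exp(-4*I*pi/5) + exp(2*I*pi/5) + 2*exp(4*I*pi/5)) + (3 + 2*exp(-2*I*pi/5) + exp(4*I*pi/5) + 2*exp(2*I*pi/5)) + (3 + 2*exp(-2*I*pi/5) + exp(-4*I*pi/5) + 2*exp(2*I*pi/5)) + (3 + 2*exp(-4*I*pi/5) + exp(-2*I*pi/5) + 2*exp(4*I*pi/5))] = 15/5 = 3
  <chi_rho, chi_2> = (1/5)[1*(8)*conj(1) + 1*(2*exp(-2*I*pi/5) + 2*exp(-4*I*pi/5) + exp(4*I*pi/5) + 3*exp(2*I*pi/5))*conj(exp(4*I*pi/5)) + 1*(2*exp(-4*I*pi/5) + exp(-2*I*pi/5) + 3*exp(4*I*pi/5) + 2*exp(2*I*pi/5))*conj(exp(-2*I*pi/5)) + 1*(2*exp(-2*I*pi/5) + 3*exp(-4*I*pi/5) + exp(2*I*pi/5) + 2*exp(4*I*pi/5))*conj(exp(2*I*pi/5)) + 1*(3*exp(-2*I*pi/5) + exp(-4*I*pi/5) + 2*exp(4*I*pi/5) + 2*exp(2*I*pi/5))*conj(exp(-4*I*pi/5))]
      = (1/5)[(8) + (1 + 3*exp(-2*I*pi/5) + 2*exp(4*I*pi/5) + 2*exp(2*I*pi/5)) + (1 + 2*exp(-2*I*pi/5) + 3*exp(-4*I*pi/5) + 2*exp(4*I*pi/5)) + (1 + 2*exp(-4*I*pi/5) + 3*exp(4*I*pi/5) + 2*exp(2*I*pi/5)) + (1 + 2*exp(-2*I*pi/5) + 2*exp(-4*I*pi/5) + 3*exp(2*I*pi/5))] = 5/5 = 1
  <chi_rho, chi_3> = (1/5)[1*(8)*conj(1) + 1*(2*exp(-2*I*pi/5) + 2*exp(-4*I*pi/5) + exp(4*I*pi/5) + 3*exp(2*I*pi/5))*conj(exp(-4*I*pi/5)) + 1*(2*exp(-4*I*pi/5) + exp(-2*I*pi/5) + 3*exp(4*I*pi/5) + 2*exp(2*I*pi/5))*conj(exp(2*I*pi/5)) + 1*(2*exp(-2*I*pi/5) + 3*exp(-4*I*pi/5) + exp(2*I*pi/5) + 2*exp(4*I*pi/5))*conj(exp(-2*I*pi/5)) + 1*(3*exp(-2*I*pi/5) + exp(-4*I*pi/5) + 2*exp(4*I*pi/5) + 2*exp(2*I*pi/5))*conj(exp(4*I*pi/5))]
      = (1/5)[(8) + (2 + 3*exp(-4*I*pi/5) + exp(-2*I*pi/5) + 2*exp(2*I*pi/5)) + (2 + exp(-4*I*pi/5) + 2*exp(4*I*pi/5) + 3*exp(2*I*pi/5)) + (2 + 3*exp(-2*I*pi/5) + 2*exp(-4*I*pi/5) + exp(4*I*pi/5)) + (2 + 2*exp(-2*I*pi/5) + exp(2*I*pi/5) + 3*exp(4*I*pi/5))] = 10/5 = 2
  <chi_rho, chi_4> = (1/5)[1*(8)*conj(1) + 1*(2*exp(-2*I*pi/5) + 2*exp(-4*I*pi/5) + exp(4*I*pi/5) + 3*exp(2*I*pi/5))*conj(exp(-2*I*pi/5)) + 1*(2*exp(-4*I*pi/5) + exp(-2*I*pi/5) + 3*exp(4*I*pi/5) + 2*exp(2*I*pi/5))*conj(exp(-4*I*pi/5)) + 1*(2*exp(-2*I*pi/5) + 3*exp(-4*I*pi/5) + exp(2*I*pi/5) + 2*exp(4*I*pi/5))*conj(exp(4*I*pi/5)) + 1*(3*exp(-2*I*pi/5) + exp(-4*I*pi/5) + 2*exp(4*I*pi/5) + 2*exp(2*I*pi/5))*conj(exp(2*I*pi/5))]
      = (1/5)[(8) + (2 + 2*exp(-2*I*pi/5) + exp(-4*I*pi/5) + 3*exp(4*I*pi/5)) + (2 + 3*exp(-2*I*pi/5) + 2*exp(-4*I*pi/5) + exp(2*I*pi/5)) + (2 + exp(-2*I*pi/5) + 2*exp(4*I*pi/5) + 3*exp(2*I*pi/5)) + (2 + 3*exp(-4*I*pi/5) + exp(4*I*pi/5) + 2*exp(2*I*pi/5))] = 10/5 = 2
(Exp terms are combined using exp(i*s)*conj(exp(i*t)) = exp(i*(s-t)), and sums of them are collapsed using the identity that for every m > 1 the m distinct m-th roots of unity sum to 0, e.g. 1 + exp(2*I*pi/3) + exp(-2*I*pi/3) = 0.)
Dimension check: dim(rho) = sum (mult * dim) = 0*1 + 3*1 + 1*1 + 2*1 + 2*1 = 8 = chi_rho(e) = 8.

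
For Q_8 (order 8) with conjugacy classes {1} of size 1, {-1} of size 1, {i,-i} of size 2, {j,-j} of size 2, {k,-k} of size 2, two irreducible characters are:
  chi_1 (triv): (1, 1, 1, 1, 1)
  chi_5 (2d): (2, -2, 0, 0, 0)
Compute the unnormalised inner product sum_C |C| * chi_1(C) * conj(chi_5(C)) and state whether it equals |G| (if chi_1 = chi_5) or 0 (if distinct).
Sum = 0; so <chi_1, chi_5> = 0 (distinct irreducibles are orthogonal).

Justification: Compute term by term over conjugacy classes (|C| * chi_1(C) * conj(chi_5(C))):
  1*(1)*conj(2) + 1*(1)*conj(-2) + 2*(1)*conj(0) + 2*(1)*conj(0) + 2*(1)*conj(0)
  = (2) + (-2) + (0) + (0) + (0)
  = 0.
Dividing by |G| = 8 gives 0/8 = 0, matching the row-orthogonality relation <chi_1, chi_5> = [chi_1 = chi_5].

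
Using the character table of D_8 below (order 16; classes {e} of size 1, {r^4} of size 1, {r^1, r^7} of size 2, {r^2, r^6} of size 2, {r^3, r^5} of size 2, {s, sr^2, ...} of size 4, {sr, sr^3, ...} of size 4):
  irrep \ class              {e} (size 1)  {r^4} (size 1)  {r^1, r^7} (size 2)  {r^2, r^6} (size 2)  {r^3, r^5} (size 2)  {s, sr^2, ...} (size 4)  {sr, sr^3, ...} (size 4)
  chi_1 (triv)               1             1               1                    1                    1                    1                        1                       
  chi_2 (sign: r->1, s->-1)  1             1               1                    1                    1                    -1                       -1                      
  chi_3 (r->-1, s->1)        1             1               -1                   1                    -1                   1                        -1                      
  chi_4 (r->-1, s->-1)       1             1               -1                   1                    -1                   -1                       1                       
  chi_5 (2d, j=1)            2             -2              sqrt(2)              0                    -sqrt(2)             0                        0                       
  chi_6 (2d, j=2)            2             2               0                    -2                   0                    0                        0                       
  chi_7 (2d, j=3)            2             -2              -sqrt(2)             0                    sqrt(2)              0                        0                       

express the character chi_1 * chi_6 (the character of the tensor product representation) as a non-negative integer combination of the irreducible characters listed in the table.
chi_1 tensor chi_6 = chi_6 (all other irreducibles have multiplicity 0).

Derivation: The character of a tensor product is the pointwise product (chi_1 * chi_6)(C) = chi_1(C) * chi_6(C):
  {e}: (1)*(2), {r^4}: (1)*(2), {r^1, r^7}: (1)*(0), {r^2, r^6}: (1)*(-2), {r^3, r^5}: (1)*(0), {s, sr^2, ...}: (1)*(0), {sr, sr^3, ...}: (1)*(0)
so (chi_1 * chi_6) takes values
  {e} -> 2, {r^4} -> 2, {r^1, r^7} -> 0, {r^2, r^6} -> -2, {r^3, r^5} -> 0, {s, sr^2, ...} -> 0, {sr, sr^3, ...} -> 0.
Now take the inner product of this character with each irreducible chi from the table, <chi_1*chi_6, chi> = (1/16) sum_C |C| (chi_1*chi_6)(C) conj(chi(C)):
  <chi_1*chi_6, chi_1> = (1/16)[1*(2)*conj(1) + 1*(2)*conj(1) + 2*(0)*conj(1) + 2*(-2)*conj(1) + 2*(0)*conj(1) + 4*(0)*conj(1) + 4*(0)*conj(1)]
      = (1/16)[(2) + (2) + (0) + (-4) + (0) + (0) + (0)] = 0/16 = 0
  <chi_1*chi_6, chi_2> = (1/16)[1*(2)*conj(1) + 1*(2)*conj(1) + 2*(0)*conj(1) + 2*(-2)*conj(1) + 2*(0)*conj(1) + 4*(0)*conj(-1) + 4*(0)*conj(-1)]
      = (1/16)[(2) + (2) + (0) + (-4) + (0) + (0) + (0)] = 0/16 = 0
  <chi_1*chi_6, chi_3> = (1/16)[1*(2)*conj(1) + 1*(2)*conj(1) + 2*(0)*conj(-1) + 2*(-2)*conj(1) + 2*(0)*conj(-1) + 4*(0)*conj(1) + 4*(0)*conj(-1)]
      = (1/16)[(2) + (2) + (0) + (-4) + (0) + (0) + (0)] = 0/16 = 0
  <chi_1*chi_6, chi_4> = (1/16)[1*(2)*conj(1) + 1*(2)*conj(1) + 2*(0)*conj(-1) + 2*(-2)*conj(1) + 2*(0)*conj(-1) + 4*(0)*conj(-1) + 4*(0)*conj(1)]
      = (1/16)[(2) + (2) + (0) + (-4) + (0) + (0) + (0)] = 0/16 = 0
  <chi_1*chi_6, chi_5> = (1/16)[1*(2)*conj(2) + 1*(2)*conj(-2) + 2*(0)*conj(sqrt(2)) + 2*(-2)*conj(0) + 2*(0)*conj(-sqrt(2)) + 4*(0)*conj(0) + 4*(0)*conj(0)]
      = (1/16)[(4) + (-4) + (0) + (0) + (0) + (0) + (0)] = 0/16 = 0
  <chi_1*chi_6, chi_6> = (1/16)[1*(2)*conj(2) + 1*(2)*conj(2) + 2*(0)*conj(0) + 2*(-2)*conj(-2) + 2*(0)*conj(0) + 4*(0)*conj(0) + 4*(0)*conj(0)]
      = (1/16)[(4) + (4) + (0) + (8) + (0) + (0) + (0)] = 16/16 = 1
  <chi_1*chi_6, chi_7> = (1/16)[1*(2)*conj(2) + 1*(2)*conj(-2) + 2*(0)*conj(-sqrt(2)) + 2*(-2)*conj(0) + 2*(0)*conj(sqrt(2)) + 4*(0)*conj(0) + 4*(0)*conj(0)]
      = (1/16)[(4) + (-4) + (0) + (0) + (0) + (0) + (0)] = 0/16 = 0
Hence the multiplicities are chi_6: 1. Dimension check: dim(chi_1)*dim(chi_6) = 1*2 = 2 and sum (mult * dim) = 1*2 = 2.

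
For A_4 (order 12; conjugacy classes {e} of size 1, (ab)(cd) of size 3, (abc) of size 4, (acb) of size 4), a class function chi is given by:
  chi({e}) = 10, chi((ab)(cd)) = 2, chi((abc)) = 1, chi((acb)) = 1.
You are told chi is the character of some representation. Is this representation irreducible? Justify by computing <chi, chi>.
Not irreducible (reducible): <chi, chi> = 10 > 1.

Why: <chi, chi> = (1/|G|) sum_C |C| * |chi(C)|^2 = (1/12)[1*|10|^2 + 3*|2|^2 + 4*|1|^2 + 4*|1|^2]
  = (1/12)[(100) + (12) + (4) + (4)] = 120/12 = 10.
(Exp terms are combined using exp(i*s)*conj(exp(i*t)) = exp(i*(s-t)), and sums of them are collapsed using the identity that for every m > 1 the m distinct m-th roots of unity sum to 0, e.g. 1 + exp(2*I*pi/3) + exp(-2*I*pi/3) = 0.)
A character is irreducible iff <chi, chi> = 1, so this representation is reducible.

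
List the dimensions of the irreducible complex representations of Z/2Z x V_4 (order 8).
Dimensions: 1, 1, 1, 1, 1, 1, 1, 1

Solution. There are 8 irreducibles (= number of conjugacy classes). Their dimensions d_i satisfy sum d_i^2 = |G| = 8: 1 + 1 + 1 + 1 + 1 + 1 + 1 + 1 = 8. (For the product with Z/2Z: each of the 2 1-dim characters of Z/2Z tensors with each irrep of V_4, giving 2 copies of each V_4-dimension.)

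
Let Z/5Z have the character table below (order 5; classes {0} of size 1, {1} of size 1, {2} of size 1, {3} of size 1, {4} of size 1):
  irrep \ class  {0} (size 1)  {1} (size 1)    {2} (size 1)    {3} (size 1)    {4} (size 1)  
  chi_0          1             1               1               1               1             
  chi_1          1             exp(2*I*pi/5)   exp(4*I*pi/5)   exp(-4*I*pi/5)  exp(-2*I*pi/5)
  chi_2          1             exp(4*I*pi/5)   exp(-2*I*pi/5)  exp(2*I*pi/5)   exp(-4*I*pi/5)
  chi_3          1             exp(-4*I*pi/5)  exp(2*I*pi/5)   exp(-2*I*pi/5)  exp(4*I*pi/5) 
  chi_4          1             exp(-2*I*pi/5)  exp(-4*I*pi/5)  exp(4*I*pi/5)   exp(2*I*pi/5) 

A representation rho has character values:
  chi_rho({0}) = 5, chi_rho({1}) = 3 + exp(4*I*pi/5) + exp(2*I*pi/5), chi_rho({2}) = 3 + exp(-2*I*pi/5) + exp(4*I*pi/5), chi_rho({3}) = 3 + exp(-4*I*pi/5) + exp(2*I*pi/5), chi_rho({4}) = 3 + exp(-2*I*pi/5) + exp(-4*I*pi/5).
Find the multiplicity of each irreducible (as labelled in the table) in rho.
Multiplicities: chi_0: 3, chi_1: 1, chi_2: 1, chi_3: 0, chi_4: 0.

Solution. Use <chi_rho, chi> = (1/|G|) sum_C |C| * chi_rho(C) * conj(chi(C)) with |G| = 5 for each irreducible chi in the table:
  <chi_rho, chi_0> = (1/5)[1*(5)*conj(1) + 1*(3 + exp(4*I*pi/5) + exp(2*I*pi/5))*conj(1) + 1*(3 + exp(-2*I*pi/5) + exp(4*I*pi/5))*conj(1) + 1*(3 + exp(-4*I*pi/5) + exp(2*I*pi/5))*conj(1) + 1*(3 + exp(-2*I*pi/5) + exp(-4*I*pi/5))*conj(1)]
      = (1/5)[(5) + (3 + exp(4*I*pi/5) + exp(2*I*pi/5)) + (3 + exp(-2*I*pi/5) + exp(4*I*pi/5)) + (3 + exp(-4*I*pi/5) + exp(2*I*pi/5)) + (3 + exp(-2*I*pi/5) + exp(-4*I*pi/5))] = 15/5 = 3
  <chi_rho, chi_1> = (1/5)[1*(5)*conj(1) + 1*(3 + exp(4*I*pi/5) + exp(2*I*pi/5))*conj(exp(2*I*pi/5)) + 1*(3 + exp(-2*I*pi/5) + exp(4*I*pi/5))*conj(exp(4*I*pi/5)) + 1*(3 + exp(-4*I*pi/5) + exp(2*I*pi/5))*conj(exp(-4*I*pi/5)) + 1*(3 + exp(-2*I*pi/5) + exp(-4*I*pi/5))*conj(exp(-2*I*pi/5))]
      = (1/5)[(5) + (1 + 3*exp(-2*I*pi/5) + exp(2*I*pi/5)) + (1 + 3*exp(-4*I*pi/5) + exp(4*I*pi/5)) + (1 + exp(-4*I*pi/5) + 3*exp(4*I*pi/5)) + (1 + exp(-2*I*pi/5) + 3*exp(2*I*pi/5))] = 5/5 = 1
  <chi_rho, chi_2> = (1/5)[1*(5)*conj(1) + 1*(3 + exp(4*I*pi/5) + exp(2*I*pi/5))*conj(exp(4*I*pi/5)) + 1*(3 + exp(-2*I*pi/5) + exp(4*I*pi/5))*conj(exp(-2*I*pi/5)) + 1*(3 + exp(-4*I*pi/5) + exp(2*I*pi/5))*conj(exp(2*I*pi/5)) + 1*(3 + exp(-2*I*pi/5) + exp(-4*I*pi/5))*conj(exp(-4*I*pi/5))]
      = (1/5)[(5) + (1 + 3*exp(-4*I*pi/5) + exp(-2*I*pi/5)) + (1 + exp(-4*I*pi/5) + 3*exp(2*I*pi/5)) + (1 + 3*exp(-2*I*pi/5) + exp(4*I*pi/5)) + (1 + exp(2*I*pi/5) + 3*exp(4*I*pi/5))] = 5/5 = 1
  <chi_rho, chi_3> = (1/5)[1*(5)*conj(1) + 1*(3 + exp(4*I*pi/5) + exp(2*I*pi/5))*conj(exp(-4*I*pi/5)) + 1*(3 + exp(-2*I*pi/5) + exp(4*I*pi/5))*conj(exp(2*I*pi/5)) + 1*(3 + exp(-4*I*pi/5) + exp(2*I*pi/5))*conj(exp(-2*I*pi/5)) + 1*(3 + exp(-2*I*pi/5) + exp(-4*I*pi/5))*conj(exp(4*I*pi/5))]
      = (1/5)[(5) + (exp(-2*I*pi/5) + exp(-4*I*pi/5) + 3*exp(4*I*pi/5)) + (3*exp(-2*I*pi/5) + exp(-4*I*pi/5) + exp(2*I*pi/5)) + (exp(-2*I*pi/5) + exp(4*I*pi/5) + 3*exp(2*I*pi/5)) + (3*exp(-4*I*pi/5) + exp(4*I*pi/5) + exp(2*I*pi/5))] = 0/5 = 0
  <chi_rho, chi_4> = (1/5)[1*(5)*conj(1) + 1*(3 + exp(4*I*pi/5) + exp(2*I*pi/5))*conj(exp(-2*I*pi/5)) + 1*(3 + exp(-2*I*pi/5) + exp(4*I*pi/5))*conj(exp(-4*I*pi/5)) + 1*(3 + exp(-4*I*pi/5) + exp(2*I*pi/5))*conj(exp(4*I*pi/5)) + 1*(3 + exp(-2*I*pi/5) + exp(-4*I*pi/5))*conj(exp(2*I*pi/5))]
      = (1/5)[(5) + (exp(-4*I*pi/5) + exp(4*I*pi/5) + 3*exp(2*I*pi/5)) + (exp(-2*I*pi/5) + exp(2*I*pi/5) + 3*exp(4*I*pi/5)) + (3*exp(-4*I*pi/5) + exp(-2*I*pi/5) + exp(2*I*pi/5)) + (3*exp(-2*I*pi/5) + exp(-4*I*pi/5) + exp(4*I*pi/5))] = 0/5 = 0
(Exp terms are combined using exp(i*s)*conj(exp(i*t)) = exp(i*(s-t)), and sums of them are collapsed using the identity that for every m > 1 the m distinct m-th roots of unity sum to 0, e.g. 1 + exp(2*I*pi/3) + exp(-2*I*pi/3) = 0.)
Dimension check: dim(rho) = sum (mult * dim) = 3*1 + 1*1 + 1*1 + 0*1 + 0*1 = 5 = chi_rho(e) = 5.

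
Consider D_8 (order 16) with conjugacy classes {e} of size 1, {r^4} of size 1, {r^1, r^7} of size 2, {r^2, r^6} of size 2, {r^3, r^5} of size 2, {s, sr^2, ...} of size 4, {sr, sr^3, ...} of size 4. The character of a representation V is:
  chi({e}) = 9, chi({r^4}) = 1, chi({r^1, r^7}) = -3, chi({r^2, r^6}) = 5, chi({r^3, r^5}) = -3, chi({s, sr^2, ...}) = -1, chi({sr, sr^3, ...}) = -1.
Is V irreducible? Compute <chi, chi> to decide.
Not irreducible (reducible): <chi, chi> = 11 > 1.

<chi, chi> = (1/|G|) sum_C |C| * |chi(C)|^2 = (1/16)[1*|9|^2 + 1*|1|^2 + 2*|-3|^2 + 2*|5|^2 + 2*|-3|^2 + 4*|-1|^2 + 4*|-1|^2]
  = (1/16)[(81) + (1) + (18) + (50) + (18) + (4) + (4)] = 176/16 = 11.
A character is irreducible iff <chi, chi> = 1, so this representation is reducible.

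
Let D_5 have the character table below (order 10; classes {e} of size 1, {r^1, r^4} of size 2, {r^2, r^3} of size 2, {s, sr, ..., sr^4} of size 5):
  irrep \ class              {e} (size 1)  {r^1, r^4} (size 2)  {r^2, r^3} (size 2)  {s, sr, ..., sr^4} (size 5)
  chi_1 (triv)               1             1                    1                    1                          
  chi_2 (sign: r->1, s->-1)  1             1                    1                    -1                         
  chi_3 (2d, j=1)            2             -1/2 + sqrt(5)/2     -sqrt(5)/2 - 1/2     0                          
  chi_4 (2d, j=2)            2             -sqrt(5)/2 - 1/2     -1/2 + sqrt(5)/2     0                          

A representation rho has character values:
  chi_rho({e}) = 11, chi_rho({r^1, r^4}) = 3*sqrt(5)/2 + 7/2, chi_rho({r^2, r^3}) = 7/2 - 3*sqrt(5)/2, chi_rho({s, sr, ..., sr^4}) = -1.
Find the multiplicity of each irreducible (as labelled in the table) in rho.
Multiplicities: chi_1: 2, chi_2: 3, chi_3: 3, chi_4: 0.

Working: Use <chi_rho, chi> = (1/|G|) sum_C |C| * chi_rho(C) * conj(chi(C)) with |G| = 10 for each irreducible chi in the table:
  <chi_rho, chi_1> = (1/10)[1*(11)*conj(1) + 2*(3*sqrt(5)/2 + 7/2)*conj(1) + 2*(7/2 - 3*sqrt(5)/2)*conj(1) + 5*(-1)*conj(1)]
      = (1/10)[(11) + (3*sqrt(5) + 7) + (7 - 3*sqrt(5)) + (-5)] = 20/10 = 2
  <chi_rho, chi_2> = (1/10)[1*(11)*conj(1) + 2*(3*sqrt(5)/2 + 7/2)*conj(1) + 2*(7/2 - 3*sqrt(5)/2)*conj(1) + 5*(-1)*conj(-1)]
      = (1/10)[(11) + (3*sqrt(5) + 7) + (7 - 3*sqrt(5)) + (5)] = 30/10 = 3
  <chi_rho, chi_3> = (1/10)[1*(11)*conj(2) + 2*(3*sqrt(5)/2 + 7/2)*conj(-1/2 + sqrt(5)/2) + 2*(7/2 - 3*sqrt(5)/2)*conj(-sqrt(5)/2 - 1/2) + 5*(-1)*conj(0)]
      = (1/10)[(22) + (4 + 2*sqrt(5)) + (4 - 2*sqrt(5)) + (0)] = 30/10 = 3
  <chi_rho, chi_4> = (1/10)[1*(11)*conj(2) + 2*(3*sqrt(5)/2 + 7/2)*conj(-sqrt(5)/2 - 1/2) + 2*(7/2 - 3*sqrt(5)/2)*conj(-1/2 + sqrt(5)/2) + 5*(-1)*conj(0)]
      = (1/10)[(22) + (-5*sqrt(5) - 11) + (-11 + 5*sqrt(5)) + (0)] = 0/10 = 0
Dimension check: dim(rho) = sum (mult * dim) = 2*1 + 3*1 + 3*2 + 0*2 = 11 = chi_rho(e) = 11.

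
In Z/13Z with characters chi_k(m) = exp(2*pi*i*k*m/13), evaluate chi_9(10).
chi_9(10) = zeta_13^90 = exp(-2*I*pi/13)

Details: chi_9(10) = zeta_13^(9*10) = zeta_13^90. Since zeta_13^13 = 1, this equals zeta_13^12 = exp(2*pi*i*12/13) = exp(-2*I*pi/13).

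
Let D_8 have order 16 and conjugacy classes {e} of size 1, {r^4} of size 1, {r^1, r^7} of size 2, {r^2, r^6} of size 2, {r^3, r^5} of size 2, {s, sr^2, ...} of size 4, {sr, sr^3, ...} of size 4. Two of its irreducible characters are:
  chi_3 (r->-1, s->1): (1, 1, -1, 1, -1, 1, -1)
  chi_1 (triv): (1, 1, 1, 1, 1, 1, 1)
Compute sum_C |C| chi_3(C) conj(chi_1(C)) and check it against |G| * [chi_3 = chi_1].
Sum = 0; so <chi_3, chi_1> = 0 (distinct irreducibles are orthogonal).

Explanation: Compute term by term over conjugacy classes (|C| * chi_3(C) * conj(chi_1(C))):
  1*(1)*conj(1) + 1*(1)*conj(1) + 2*(-1)*conj(1) + 2*(1)*conj(1) + 2*(-1)*conj(1) + 4*(1)*conj(1) + 4*(-1)*conj(1)
  = (1) + (1) + (-2) + (2) + (-2) + (4) + (-4)
  = 0.
Dividing by |G| = 16 gives 0/16 = 0, matching the row-orthogonality relation <chi_3, chi_1> = [chi_3 = chi_1].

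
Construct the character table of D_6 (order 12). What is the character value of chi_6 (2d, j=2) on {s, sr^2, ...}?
Conjugacy classes: {e} of size 1, {r^3} of size 1, {r^1, r^5} of size 2, {r^2, r^4} of size 2, {s, sr^2, ...} of size 3, {sr, sr^3, ...} of size 3.
Character table:
  irrep \ class              {e} (size 1)  {r^3} (size 1)  {r^1, r^5} (size 2)  {r^2, r^4} (size 2)  {s, sr^2, ...} (size 3)  {sr, sr^3, ...} (size 3)
  chi_1 (triv)               1             1               1                    1                    1                        1                       
  chi_2 (sign: r->1, s->-1)  1             1               1                    1                    -1                       -1                      
  chi_3 (r->-1, s->1)        1             -1              -1                   1                    1                        -1                      
  chi_4 (r->-1, s->-1)       1             -1              -1                   1                    -1                       1                       
  chi_5 (2d, j=1)            2             -2              1                    -1                   0                        0                       
  chi_6 (2d, j=2)            2             2               -1                   -1                   0                        0                       

Spot check: chi_6 (2d, j=2) on {s, sr^2, ...} = 0.

Justification: D_6 has order 2*6 = 12 with 6 conjugacy classes, hence 6 irreducibles. Sum of squared dims 1 + 1 + 1 + 1 + 4 + 4 = 12 = |G|. Linear characters come from the abelianisation; the 2-dimensional irreps have character r^k -> 2*cos(2*pi*j*k/6), reflections -> 0.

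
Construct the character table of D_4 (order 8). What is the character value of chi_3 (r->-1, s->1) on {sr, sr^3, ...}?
Conjugacy classes: {e} of size 1, {r^2} of size 1, {r^1, r^3} of size 2, {s, sr^2, ...} of size 2, {sr, sr^3, ...} of size 2.
Character table:
  irrep \ class              {e} (size 1)  {r^2} (size 1)  {r^1, r^3} (size 2)  {s, sr^2, ...} (size 2)  {sr, sr^3, ...} (size 2)
  chi_1 (triv)               1             1               1                    1                        1                       
  chi_2 (sign: r->1, s->-1)  1             1               1                    -1                       -1                      
  chi_3 (r->-1, s->1)        1             1               -1                   1                        -1                      
  chi_4 (r->-1, s->-1)       1             1               -1                   -1                       1                       
  chi_5 (2d, j=1)            2             -2              0                    0                        0                       

Spot check: chi_3 (r->-1, s->1) on {sr, sr^3, ...} = -1.

Justification: D_4 has order 2*4 = 8 with 5 conjugacy classes, hence 5 irreducibles. Sum of squared dims 1 + 1 + 1 + 1 + 4 = 8 = |G|. Linear characters come from the abelianisation; the 2-dimensional irreps have character r^k -> 2*cos(2*pi*j*k/4), reflections -> 0.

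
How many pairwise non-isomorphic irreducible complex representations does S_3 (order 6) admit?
3

Justification: The number of irreducible complex representations of a finite group equals its number of conjugacy classes. Conjugacy classes in S_3 correspond to cycle types, i.e. partitions of 3; there are p(3) = 3 of them, so S_3 (order 6) has exactly 3 irreducible complex representations.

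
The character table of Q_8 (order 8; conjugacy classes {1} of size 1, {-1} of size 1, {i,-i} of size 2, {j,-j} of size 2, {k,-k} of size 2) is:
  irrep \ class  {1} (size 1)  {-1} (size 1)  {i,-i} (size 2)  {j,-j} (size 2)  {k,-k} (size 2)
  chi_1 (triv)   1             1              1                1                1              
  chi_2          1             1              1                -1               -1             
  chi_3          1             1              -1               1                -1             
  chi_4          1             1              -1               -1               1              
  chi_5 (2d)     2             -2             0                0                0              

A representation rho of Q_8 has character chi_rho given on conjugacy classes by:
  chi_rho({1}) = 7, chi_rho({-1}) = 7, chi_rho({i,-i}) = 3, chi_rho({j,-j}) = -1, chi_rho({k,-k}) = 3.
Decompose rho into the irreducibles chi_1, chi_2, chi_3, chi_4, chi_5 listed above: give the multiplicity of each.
Multiplicities: chi_1: 3, chi_2: 2, chi_3: 0, chi_4: 2, chi_5: 0.

Derivation: Use <chi_rho, chi> = (1/|G|) sum_C |C| * chi_rho(C) * conj(chi(C)) with |G| = 8 for each irreducible chi in the table:
  <chi_rho, chi_1> = (1/8)[1*(7)*conj(1) + 1*(7)*conj(1) + 2*(3)*conj(1) + 2*(-1)*conj(1) + 2*(3)*conj(1)]
      = (1/8)[(7) + (7) + (6) + (-2) + (6)] = 24/8 = 3
  <chi_rho, chi_2> = (1/8)[1*(7)*conj(1) + 1*(7)*conj(1) + 2*(3)*conj(1) + 2*(-1)*conj(-1) + 2*(3)*conj(-1)]
      = (1/8)[(7) + (7) + (6) + (2) + (-6)] = 16/8 = 2
  <chi_rho, chi_3> = (1/8)[1*(7)*conj(1) + 1*(7)*conj(1) + 2*(3)*conj(-1) + 2*(-1)*conj(1) + 2*(3)*conj(-1)]
      = (1/8)[(7) + (7) + (-6) + (-2) + (-6)] = 0/8 = 0
  <chi_rho, chi_4> = (1/8)[1*(7)*conj(1) + 1*(7)*conj(1) + 2*(3)*conj(-1) + 2*(-1)*conj(-1) + 2*(3)*conj(1)]
      = (1/8)[(7) + (7) + (-6) + (2) + (6)] = 16/8 = 2
  <chi_rho, chi_5> = (1/8)[1*(7)*conj(2) + 1*(7)*conj(-2) + 2*(3)*conj(0) + 2*(-1)*conj(0) + 2*(3)*conj(0)]
      = (1/8)[(14) + (-14) + (0) + (0) + (0)] = 0/8 = 0
Dimension check: dim(rho) = sum (mult * dim) = 3*1 + 2*1 + 0*1 + 2*1 + 0*2 = 7 = chi_rho(e) = 7.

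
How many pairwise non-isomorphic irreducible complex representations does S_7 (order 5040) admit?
15

Justification: The number of irreducible complex representations of a finite group equals its number of conjugacy classes. Conjugacy classes in S_7 correspond to cycle types, i.e. partitions of 7; there are p(7) = 15 of them, so S_7 (order 5040) has exactly 15 irreducible complex representations.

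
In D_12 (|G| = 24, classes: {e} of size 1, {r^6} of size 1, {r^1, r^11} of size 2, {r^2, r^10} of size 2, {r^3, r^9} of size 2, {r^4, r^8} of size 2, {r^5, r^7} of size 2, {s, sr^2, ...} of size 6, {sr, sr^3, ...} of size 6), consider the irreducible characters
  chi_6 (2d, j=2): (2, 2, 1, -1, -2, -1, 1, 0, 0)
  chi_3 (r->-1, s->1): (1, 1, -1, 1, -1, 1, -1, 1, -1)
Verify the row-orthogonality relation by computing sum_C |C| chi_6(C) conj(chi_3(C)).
Sum = 0; so <chi_6, chi_3> = 0 (distinct irreducibles are orthogonal).

Working: Compute term by term over conjugacy classes (|C| * chi_6(C) * conj(chi_3(C))):
  1*(2)*conj(1) + 1*(2)*conj(1) + 2*(1)*conj(-1) + 2*(-1)*conj(1) + 2*(-2)*conj(-1) + 2*(-1)*conj(1) + 2*(1)*conj(-1) + 6*(0)*conj(1) + 6*(0)*conj(-1)
  = (2) + (2) + (-2) + (-2) + (4) + (-2) + (-2) + (0) + (0)
  = 0.
Dividing by |G| = 24 gives 0/24 = 0, matching the row-orthogonality relation <chi_6, chi_3> = [chi_6 = chi_3].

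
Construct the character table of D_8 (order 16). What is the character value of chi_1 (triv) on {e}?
Conjugacy classes: {e} of size 1, {r^4} of size 1, {r^1, r^7} of size 2, {r^2, r^6} of size 2, {r^3, r^5} of size 2, {s, sr^2, ...} of size 4, {sr, sr^3, ...} of size 4.
Character table:
  irrep \ class              {e} (size 1)  {r^4} (size 1)  {r^1, r^7} (size 2)  {r^2, r^6} (size 2)  {r^3, r^5} (size 2)  {s, sr^2, ...} (size 4)  {sr, sr^3, ...} (size 4)
  chi_1 (triv)               1             1               1                    1                    1                    1                        1                       
  chi_2 (sign: r->1, s->-1)  1             1               1                    1                    1                    -1                       -1                      
  chi_3 (r->-1, s->1)        1             1               -1                   1                    -1                   1                        -1                      
  chi_4 (r->-1, s->-1)       1             1               -1                   1                    -1                   -1                       1                       
  chi_5 (2d, j=1)            2             -2              sqrt(2)              0                    -sqrt(2)             0                        0                       
  chi_6 (2d, j=2)            2             2               0                    -2                   0                    0                        0                       
  chi_7 (2d, j=3)            2             -2              -sqrt(2)             0                    sqrt(2)              0                        0                       

Spot check: chi_1 (triv) on {e} = 1.

Why: D_8 has order 2*8 = 16 with 7 conjugacy classes, hence 7 irreducibles. Sum of squared dims 1 + 1 + 1 + 1 + 4 + 4 + 4 = 16 = |G|. Linear characters come from the abelianisation; the 2-dimensional irreps have character r^k -> 2*cos(2*pi*j*k/8), reflections -> 0.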